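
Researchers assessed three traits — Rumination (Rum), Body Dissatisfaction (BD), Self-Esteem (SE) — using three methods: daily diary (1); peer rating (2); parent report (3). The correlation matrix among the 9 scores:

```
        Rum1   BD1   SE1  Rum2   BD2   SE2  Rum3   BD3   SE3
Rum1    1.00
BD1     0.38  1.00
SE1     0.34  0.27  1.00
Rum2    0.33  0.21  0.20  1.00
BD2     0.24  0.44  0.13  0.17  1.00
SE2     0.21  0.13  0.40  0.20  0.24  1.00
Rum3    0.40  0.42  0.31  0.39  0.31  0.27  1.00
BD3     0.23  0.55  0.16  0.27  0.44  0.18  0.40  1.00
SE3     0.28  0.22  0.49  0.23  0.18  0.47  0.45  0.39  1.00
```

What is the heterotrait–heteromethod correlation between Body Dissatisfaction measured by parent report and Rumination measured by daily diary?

Different traits and methods: r(BD3, Rum1) = 0.23.

0.23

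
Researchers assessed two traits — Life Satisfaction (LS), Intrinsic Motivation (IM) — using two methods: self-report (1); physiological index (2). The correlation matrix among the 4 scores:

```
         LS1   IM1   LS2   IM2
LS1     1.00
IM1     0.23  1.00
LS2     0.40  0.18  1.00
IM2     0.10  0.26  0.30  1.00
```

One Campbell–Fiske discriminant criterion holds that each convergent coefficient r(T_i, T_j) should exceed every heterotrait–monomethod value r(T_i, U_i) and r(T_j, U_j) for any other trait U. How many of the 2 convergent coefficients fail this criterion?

1

Each convergent coefficient versus the relevant comparison correlations:
LS (methods 1·2): 0.40 vs {0.23, 0.30} → pass.
IM (methods 1·2): 0.26 vs {0.23, 0.30} → fail.
1 of 2 fail.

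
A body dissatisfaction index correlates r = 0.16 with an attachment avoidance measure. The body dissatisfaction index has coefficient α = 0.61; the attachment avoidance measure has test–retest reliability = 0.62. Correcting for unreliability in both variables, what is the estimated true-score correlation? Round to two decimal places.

0.26

r_true = r_obs / √(r_xx · r_yy) = 0.16 / √(0.61 × 0.62) = 0.16 / √0.3782 = 0.16 / 0.6150 ≈ 0.26.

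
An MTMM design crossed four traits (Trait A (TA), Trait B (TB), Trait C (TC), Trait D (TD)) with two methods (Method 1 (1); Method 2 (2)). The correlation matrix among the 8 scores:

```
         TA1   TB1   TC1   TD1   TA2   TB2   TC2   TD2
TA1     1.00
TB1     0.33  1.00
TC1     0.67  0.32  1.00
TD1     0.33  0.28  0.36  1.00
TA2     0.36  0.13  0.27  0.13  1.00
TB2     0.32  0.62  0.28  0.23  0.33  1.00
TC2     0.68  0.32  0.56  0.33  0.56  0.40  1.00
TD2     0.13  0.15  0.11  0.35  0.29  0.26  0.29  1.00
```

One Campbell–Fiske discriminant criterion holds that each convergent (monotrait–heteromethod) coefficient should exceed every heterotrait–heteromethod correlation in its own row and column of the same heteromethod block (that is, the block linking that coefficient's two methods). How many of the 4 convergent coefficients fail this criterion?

Checking each validity diagonal entry against its comparison values:
TA (methods 1·2): 0.36 vs {0.32, 0.13, 0.68, 0.27, 0.13, 0.13} → fail.
TB (methods 1·2): 0.62 vs {0.13, 0.32, 0.32, 0.28, 0.15, 0.23} → pass.
TC (methods 1·2): 0.56 vs {0.27, 0.68, 0.28, 0.32, 0.11, 0.33} → fail.
TD (methods 1·2): 0.35 vs {0.13, 0.13, 0.23, 0.15, 0.33, 0.11} → pass.
2 of 4 fail.

2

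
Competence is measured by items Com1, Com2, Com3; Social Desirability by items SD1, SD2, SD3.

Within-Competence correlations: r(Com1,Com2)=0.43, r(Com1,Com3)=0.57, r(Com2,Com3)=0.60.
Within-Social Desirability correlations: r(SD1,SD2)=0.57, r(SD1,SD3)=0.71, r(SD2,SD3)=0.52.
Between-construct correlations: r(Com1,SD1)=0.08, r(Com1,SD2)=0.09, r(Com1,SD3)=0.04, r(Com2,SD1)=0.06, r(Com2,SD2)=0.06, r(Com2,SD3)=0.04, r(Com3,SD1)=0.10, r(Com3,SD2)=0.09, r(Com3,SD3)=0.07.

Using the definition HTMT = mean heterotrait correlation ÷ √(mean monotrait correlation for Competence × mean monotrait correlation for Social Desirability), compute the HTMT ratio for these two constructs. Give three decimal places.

Mean heterotrait r = 0.63/9 = 0.0700.
Mean within-Com = 1.60/3 = 0.5333; mean within-SD = 1.80/3 = 0.6000.
Geometric mean = √(0.5333 × 0.6000) = 0.5657.
HTMT = 0.0700 / 0.5657 = 0.124.

0.124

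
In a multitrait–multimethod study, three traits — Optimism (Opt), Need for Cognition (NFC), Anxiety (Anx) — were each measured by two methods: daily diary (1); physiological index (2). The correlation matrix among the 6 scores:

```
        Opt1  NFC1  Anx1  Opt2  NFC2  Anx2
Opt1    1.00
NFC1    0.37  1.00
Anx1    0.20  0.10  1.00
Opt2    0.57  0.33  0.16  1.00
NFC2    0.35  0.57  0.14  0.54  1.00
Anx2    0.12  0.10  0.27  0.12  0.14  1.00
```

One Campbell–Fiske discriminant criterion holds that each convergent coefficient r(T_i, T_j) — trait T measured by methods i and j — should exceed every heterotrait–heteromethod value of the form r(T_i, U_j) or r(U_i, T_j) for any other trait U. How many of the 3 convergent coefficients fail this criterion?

0

Convergent coefficients and their comparison sets:
Opt (methods 1·2): 0.57 vs {0.35, 0.33, 0.12, 0.16} → pass.
NFC (methods 1·2): 0.57 vs {0.33, 0.35, 0.10, 0.14} → pass.
Anx (methods 1·2): 0.27 vs {0.16, 0.12, 0.14, 0.10} → pass.
0 of 3 fail.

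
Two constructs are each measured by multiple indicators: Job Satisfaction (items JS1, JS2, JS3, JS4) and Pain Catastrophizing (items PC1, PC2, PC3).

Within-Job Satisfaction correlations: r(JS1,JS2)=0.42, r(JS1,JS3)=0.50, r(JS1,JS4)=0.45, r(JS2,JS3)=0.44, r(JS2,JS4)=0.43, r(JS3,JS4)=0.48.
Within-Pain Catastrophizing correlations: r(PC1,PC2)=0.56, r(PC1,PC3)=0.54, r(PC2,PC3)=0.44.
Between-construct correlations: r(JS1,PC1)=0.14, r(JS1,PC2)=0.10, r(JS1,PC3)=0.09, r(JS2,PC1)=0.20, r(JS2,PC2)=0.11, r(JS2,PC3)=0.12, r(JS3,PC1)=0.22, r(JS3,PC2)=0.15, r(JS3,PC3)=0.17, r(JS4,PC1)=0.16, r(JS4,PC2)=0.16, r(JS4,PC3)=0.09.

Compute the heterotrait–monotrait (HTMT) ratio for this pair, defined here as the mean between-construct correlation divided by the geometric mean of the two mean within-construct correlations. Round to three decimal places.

0.295

Mean between = 1.71/12 = 0.1425.
Mean within-JS = 2.72/6 = 0.4533; mean within-PC = 1.54/3 = 0.5133.
Geometric mean = √(0.4533 × 0.5133) = 0.4824.
HTMT = 0.1425 / 0.4824 = 0.295.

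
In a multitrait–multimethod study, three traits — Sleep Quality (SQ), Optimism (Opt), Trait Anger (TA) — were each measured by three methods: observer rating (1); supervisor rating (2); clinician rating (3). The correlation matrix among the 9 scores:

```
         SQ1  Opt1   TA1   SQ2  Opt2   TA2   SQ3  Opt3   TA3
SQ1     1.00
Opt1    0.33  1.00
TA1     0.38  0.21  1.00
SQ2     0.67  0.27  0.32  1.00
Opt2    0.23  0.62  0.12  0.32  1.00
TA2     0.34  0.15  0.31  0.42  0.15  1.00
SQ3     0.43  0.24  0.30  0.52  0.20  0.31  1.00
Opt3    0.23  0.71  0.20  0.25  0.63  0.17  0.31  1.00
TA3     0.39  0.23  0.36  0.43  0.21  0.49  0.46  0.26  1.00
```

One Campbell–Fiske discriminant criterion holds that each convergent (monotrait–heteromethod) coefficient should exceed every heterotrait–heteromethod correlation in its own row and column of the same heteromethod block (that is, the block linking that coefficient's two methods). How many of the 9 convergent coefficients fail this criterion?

Each convergent coefficient versus the relevant comparison correlations:
SQ (methods 1·2): 0.67 vs {0.23, 0.27, 0.34, 0.32} → pass.
SQ (methods 1·3): 0.43 vs {0.23, 0.24, 0.39, 0.30} → pass.
SQ (methods 2·3): 0.52 vs {0.25, 0.20, 0.43, 0.31} → pass.
Opt (methods 1·2): 0.62 vs {0.27, 0.23, 0.15, 0.12} → pass.
Opt (methods 1·3): 0.71 vs {0.24, 0.23, 0.23, 0.20} → pass.
Opt (methods 2·3): 0.63 vs {0.20, 0.25, 0.21, 0.17} → pass.
TA (methods 1·2): 0.31 vs {0.32, 0.34, 0.12, 0.15} → fail.
TA (methods 1·3): 0.36 vs {0.30, 0.39, 0.20, 0.23} → fail.
TA (methods 2·3): 0.49 vs {0.31, 0.43, 0.17, 0.21} → pass.
2 of 9 fail.

2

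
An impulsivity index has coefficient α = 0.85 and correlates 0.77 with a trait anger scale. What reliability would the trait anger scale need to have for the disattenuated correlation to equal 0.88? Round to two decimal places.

0.90

r_true = r_obs / √(r_xx · r_yy) ⇒ 0.88 = 0.77 / √(0.85 · r_yy).
√(0.85 · r_yy) = 0.77 / 0.88 = 0.8750; 0.85 · r_yy = 0.7656; r_yy = 0.7656 / 0.85 ≈ 0.90.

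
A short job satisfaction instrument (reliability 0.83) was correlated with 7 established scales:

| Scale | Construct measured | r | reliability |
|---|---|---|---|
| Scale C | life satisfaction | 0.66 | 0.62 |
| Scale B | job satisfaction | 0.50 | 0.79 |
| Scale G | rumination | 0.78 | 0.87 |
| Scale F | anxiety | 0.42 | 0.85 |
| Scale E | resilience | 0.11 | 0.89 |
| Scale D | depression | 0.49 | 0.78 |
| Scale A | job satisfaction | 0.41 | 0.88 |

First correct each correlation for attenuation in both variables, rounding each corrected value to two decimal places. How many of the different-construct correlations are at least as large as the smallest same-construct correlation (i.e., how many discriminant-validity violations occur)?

Disattenuated r (r / √(r_scale · r_new)):
  Scale C (disc): 0.66 / √(0.62·0.83) = 0.92
  Scale B (conv): 0.50 / √(0.79·0.83) = 0.62
  Scale G (disc): 0.78 / √(0.87·0.83) = 0.92
  Scale F (disc): 0.42 / √(0.85·0.83) = 0.50
  Scale E (disc): 0.11 / √(0.89·0.83) = 0.13
  Scale D (disc): 0.49 / √(0.78·0.83) = 0.61
  Scale A (conv): 0.41 / √(0.88·0.83) = 0.48
Smallest convergent = 0.48. Discriminant values: 0.92, 0.92, 0.50, 0.13, 0.61; count ≥ 0.48 → 4.

4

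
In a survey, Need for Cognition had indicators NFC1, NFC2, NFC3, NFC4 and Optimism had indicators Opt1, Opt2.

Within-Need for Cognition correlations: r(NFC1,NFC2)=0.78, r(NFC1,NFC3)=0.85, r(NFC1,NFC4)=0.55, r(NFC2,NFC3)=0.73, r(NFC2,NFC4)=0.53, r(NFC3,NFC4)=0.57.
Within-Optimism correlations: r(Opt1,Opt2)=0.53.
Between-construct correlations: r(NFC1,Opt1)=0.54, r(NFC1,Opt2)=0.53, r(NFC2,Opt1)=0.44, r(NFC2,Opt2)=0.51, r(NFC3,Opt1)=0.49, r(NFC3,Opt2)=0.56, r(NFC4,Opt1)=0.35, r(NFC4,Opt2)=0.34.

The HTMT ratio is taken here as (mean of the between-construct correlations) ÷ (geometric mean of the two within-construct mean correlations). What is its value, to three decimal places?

0.790

Mean heterotrait r = 3.76/8 = 0.4700.
Mean within-NFC = 4.01/6 = 0.6683; mean within-Opt = 0.53/1 = 0.5300.
Geometric mean = √(0.6683 × 0.5300) = 0.5951.
HTMT = 0.4700 / 0.5951 = 0.790.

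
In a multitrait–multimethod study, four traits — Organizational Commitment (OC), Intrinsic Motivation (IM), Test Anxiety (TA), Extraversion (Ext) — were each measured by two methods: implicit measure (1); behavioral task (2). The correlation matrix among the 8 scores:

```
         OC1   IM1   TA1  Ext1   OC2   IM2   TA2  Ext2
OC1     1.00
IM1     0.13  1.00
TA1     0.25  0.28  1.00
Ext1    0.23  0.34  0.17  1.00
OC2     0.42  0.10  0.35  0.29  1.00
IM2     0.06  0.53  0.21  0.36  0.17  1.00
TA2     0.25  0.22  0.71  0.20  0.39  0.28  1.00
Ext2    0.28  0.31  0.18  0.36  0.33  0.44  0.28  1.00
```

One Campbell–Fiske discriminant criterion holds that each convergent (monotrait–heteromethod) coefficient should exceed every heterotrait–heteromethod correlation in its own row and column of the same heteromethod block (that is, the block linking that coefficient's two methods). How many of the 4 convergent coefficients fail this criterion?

1

Convergent coefficients and their comparison sets:
OC (methods 1·2): 0.42 vs {0.06, 0.10, 0.25, 0.35, 0.28, 0.29} → pass.
IM (methods 1·2): 0.53 vs {0.10, 0.06, 0.22, 0.21, 0.31, 0.36} → pass.
TA (methods 1·2): 0.71 vs {0.35, 0.25, 0.21, 0.22, 0.18, 0.20} → pass.
Ext (methods 1·2): 0.36 vs {0.29, 0.28, 0.36, 0.31, 0.20, 0.18} → fail.
1 of 4 fail.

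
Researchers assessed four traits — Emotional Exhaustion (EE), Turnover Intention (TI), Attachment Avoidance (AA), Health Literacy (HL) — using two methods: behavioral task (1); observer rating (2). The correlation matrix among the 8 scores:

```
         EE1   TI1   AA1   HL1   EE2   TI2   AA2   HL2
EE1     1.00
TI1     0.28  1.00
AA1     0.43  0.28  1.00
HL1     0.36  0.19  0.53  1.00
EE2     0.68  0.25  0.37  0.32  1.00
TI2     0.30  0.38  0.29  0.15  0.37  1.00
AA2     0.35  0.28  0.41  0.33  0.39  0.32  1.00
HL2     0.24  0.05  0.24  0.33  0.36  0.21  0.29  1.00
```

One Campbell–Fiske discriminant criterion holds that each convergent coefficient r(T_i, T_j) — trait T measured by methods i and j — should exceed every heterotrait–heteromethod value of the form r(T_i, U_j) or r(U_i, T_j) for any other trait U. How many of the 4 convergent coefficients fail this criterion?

Convergent coefficients and their comparison sets:
EE (methods 1·2): 0.68 vs {0.30, 0.25, 0.35, 0.37, 0.24, 0.32} → pass.
TI (methods 1·2): 0.38 vs {0.25, 0.30, 0.28, 0.29, 0.05, 0.15} → pass.
AA (methods 1·2): 0.41 vs {0.37, 0.35, 0.29, 0.28, 0.24, 0.33} → pass.
HL (methods 1·2): 0.33 vs {0.32, 0.24, 0.15, 0.05, 0.33, 0.24} → fail.
1 of 4 fail.

1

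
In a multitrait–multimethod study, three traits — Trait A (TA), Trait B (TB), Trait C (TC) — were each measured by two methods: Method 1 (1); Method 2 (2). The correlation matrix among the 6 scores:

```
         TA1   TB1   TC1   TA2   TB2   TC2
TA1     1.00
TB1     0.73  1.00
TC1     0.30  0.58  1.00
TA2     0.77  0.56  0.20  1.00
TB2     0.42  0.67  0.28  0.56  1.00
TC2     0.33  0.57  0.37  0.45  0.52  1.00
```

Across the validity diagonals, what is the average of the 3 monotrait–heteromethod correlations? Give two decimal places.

Convergent values: 0.77, 0.67, 0.37; mean = 1.81/3 = 0.60.

0.60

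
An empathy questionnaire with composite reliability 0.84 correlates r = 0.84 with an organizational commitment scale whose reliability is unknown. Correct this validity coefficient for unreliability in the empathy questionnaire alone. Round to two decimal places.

Single correction: r_c = r_obs / √r_xx = 0.84 / √0.84 = 0.84 / 0.9165 ≈ 0.92.

0.92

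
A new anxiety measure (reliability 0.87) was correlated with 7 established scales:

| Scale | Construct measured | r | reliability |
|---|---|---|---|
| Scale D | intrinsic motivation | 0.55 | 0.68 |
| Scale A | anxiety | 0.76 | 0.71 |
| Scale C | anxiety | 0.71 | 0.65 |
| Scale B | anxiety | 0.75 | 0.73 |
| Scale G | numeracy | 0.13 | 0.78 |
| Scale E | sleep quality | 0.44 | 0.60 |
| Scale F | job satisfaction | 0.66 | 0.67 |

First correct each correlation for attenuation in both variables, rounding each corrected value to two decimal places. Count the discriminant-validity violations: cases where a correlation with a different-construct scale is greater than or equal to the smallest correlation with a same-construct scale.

Disattenuated r (r / √(r_scale · r_new)):
  Scale D (disc): 0.55 / √(0.68·0.87) = 0.72
  Scale A (conv): 0.76 / √(0.71·0.87) = 0.97
  Scale C (conv): 0.71 / √(0.65·0.87) = 0.94
  Scale B (conv): 0.75 / √(0.73·0.87) = 0.94
  Scale G (disc): 0.13 / √(0.78·0.87) = 0.16
  Scale E (disc): 0.44 / √(0.60·0.87) = 0.61
  Scale F (disc): 0.66 / √(0.67·0.87) = 0.86
Smallest convergent = 0.94. Discriminant values: 0.72, 0.16, 0.61, 0.86; count ≥ 0.94 → 0.

0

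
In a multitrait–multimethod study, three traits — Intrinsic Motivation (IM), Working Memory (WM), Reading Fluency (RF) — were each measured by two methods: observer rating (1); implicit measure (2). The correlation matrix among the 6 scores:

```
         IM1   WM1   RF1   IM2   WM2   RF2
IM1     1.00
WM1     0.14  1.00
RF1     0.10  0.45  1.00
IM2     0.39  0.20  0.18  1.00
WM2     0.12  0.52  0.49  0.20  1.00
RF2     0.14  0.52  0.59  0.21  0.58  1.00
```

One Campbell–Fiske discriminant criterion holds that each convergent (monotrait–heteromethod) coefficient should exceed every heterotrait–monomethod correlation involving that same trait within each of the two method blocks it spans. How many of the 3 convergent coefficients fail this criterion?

1

Checking each validity diagonal entry against its comparison values:
IM (methods 1·2): 0.39 vs {0.14, 0.20, 0.10, 0.21} → pass.
WM (methods 1·2): 0.52 vs {0.14, 0.20, 0.45, 0.58} → fail.
RF (methods 1·2): 0.59 vs {0.10, 0.21, 0.45, 0.58} → pass.
1 of 3 fail.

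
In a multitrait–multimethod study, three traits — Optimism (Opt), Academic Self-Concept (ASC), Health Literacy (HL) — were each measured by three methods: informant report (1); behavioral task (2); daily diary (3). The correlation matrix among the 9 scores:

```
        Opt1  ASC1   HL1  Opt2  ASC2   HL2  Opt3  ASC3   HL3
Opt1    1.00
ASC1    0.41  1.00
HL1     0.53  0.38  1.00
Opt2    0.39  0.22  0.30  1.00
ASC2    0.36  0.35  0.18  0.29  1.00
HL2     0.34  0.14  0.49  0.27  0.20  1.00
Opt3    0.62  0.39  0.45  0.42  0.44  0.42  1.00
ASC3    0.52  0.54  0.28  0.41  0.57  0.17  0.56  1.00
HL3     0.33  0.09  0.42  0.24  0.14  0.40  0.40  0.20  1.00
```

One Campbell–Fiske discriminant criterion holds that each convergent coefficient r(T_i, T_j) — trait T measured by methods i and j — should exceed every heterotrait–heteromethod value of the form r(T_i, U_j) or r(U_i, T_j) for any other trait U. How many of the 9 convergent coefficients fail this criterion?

Each convergent coefficient versus the relevant comparison correlations:
Opt (methods 1·2): 0.39 vs {0.36, 0.22, 0.34, 0.30} → pass.
Opt (methods 1·3): 0.62 vs {0.52, 0.39, 0.33, 0.45} → pass.
Opt (methods 2·3): 0.42 vs {0.41, 0.44, 0.24, 0.42} → fail.
ASC (methods 1·2): 0.35 vs {0.22, 0.36, 0.14, 0.18} → fail.
ASC (methods 1·3): 0.54 vs {0.39, 0.52, 0.09, 0.28} → pass.
ASC (methods 2·3): 0.57 vs {0.44, 0.41, 0.14, 0.17} → pass.
HL (methods 1·2): 0.49 vs {0.30, 0.34, 0.18, 0.14} → pass.
HL (methods 1·3): 0.42 vs {0.45, 0.33, 0.28, 0.09} → fail.
HL (methods 2·3): 0.40 vs {0.42, 0.24, 0.17, 0.14} → fail.
4 of 9 fail.

4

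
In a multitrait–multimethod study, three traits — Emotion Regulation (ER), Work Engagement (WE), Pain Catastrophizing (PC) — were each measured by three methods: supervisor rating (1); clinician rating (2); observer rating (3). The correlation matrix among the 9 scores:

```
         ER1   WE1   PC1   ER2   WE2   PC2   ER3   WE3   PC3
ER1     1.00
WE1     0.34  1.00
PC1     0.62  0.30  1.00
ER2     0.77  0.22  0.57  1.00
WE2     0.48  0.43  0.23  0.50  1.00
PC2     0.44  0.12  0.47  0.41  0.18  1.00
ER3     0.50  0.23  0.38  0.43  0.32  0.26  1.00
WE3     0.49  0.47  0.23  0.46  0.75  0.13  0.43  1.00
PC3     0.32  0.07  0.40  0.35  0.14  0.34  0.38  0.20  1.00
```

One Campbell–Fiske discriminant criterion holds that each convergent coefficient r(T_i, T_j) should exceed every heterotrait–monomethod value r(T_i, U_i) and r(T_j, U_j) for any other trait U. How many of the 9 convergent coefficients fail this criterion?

Checking each validity diagonal entry against its comparison values:
ER (methods 1·2): 0.77 vs {0.34, 0.50, 0.62, 0.41} → pass.
ER (methods 1·3): 0.50 vs {0.34, 0.43, 0.62, 0.38} → fail.
ER (methods 2·3): 0.43 vs {0.50, 0.43, 0.41, 0.38} → fail.
WE (methods 1·2): 0.43 vs {0.34, 0.50, 0.30, 0.18} → fail.
WE (methods 1·3): 0.47 vs {0.34, 0.43, 0.30, 0.20} → pass.
WE (methods 2·3): 0.75 vs {0.50, 0.43, 0.18, 0.20} → pass.
PC (methods 1·2): 0.47 vs {0.62, 0.41, 0.30, 0.18} → fail.
PC (methods 1·3): 0.40 vs {0.62, 0.38, 0.30, 0.20} → fail.
PC (methods 2·3): 0.34 vs {0.41, 0.38, 0.18, 0.20} → fail.
6 of 9 fail.

6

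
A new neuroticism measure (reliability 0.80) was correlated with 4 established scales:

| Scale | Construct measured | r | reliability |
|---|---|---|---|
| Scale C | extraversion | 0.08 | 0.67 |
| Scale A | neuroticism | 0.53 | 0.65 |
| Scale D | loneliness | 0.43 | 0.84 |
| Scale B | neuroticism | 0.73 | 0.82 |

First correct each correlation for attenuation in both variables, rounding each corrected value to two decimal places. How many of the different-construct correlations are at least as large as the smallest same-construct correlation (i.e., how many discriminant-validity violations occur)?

0

Disattenuated r (r / √(r_scale · r_new)):
  Scale C (disc): 0.08 / √(0.67·0.80) = 0.11
  Scale A (conv): 0.53 / √(0.65·0.80) = 0.73
  Scale D (disc): 0.43 / √(0.84·0.80) = 0.52
  Scale B (conv): 0.73 / √(0.82·0.80) = 0.90
Smallest convergent = 0.73. Discriminant values: 0.11, 0.52; count ≥ 0.73 → 0.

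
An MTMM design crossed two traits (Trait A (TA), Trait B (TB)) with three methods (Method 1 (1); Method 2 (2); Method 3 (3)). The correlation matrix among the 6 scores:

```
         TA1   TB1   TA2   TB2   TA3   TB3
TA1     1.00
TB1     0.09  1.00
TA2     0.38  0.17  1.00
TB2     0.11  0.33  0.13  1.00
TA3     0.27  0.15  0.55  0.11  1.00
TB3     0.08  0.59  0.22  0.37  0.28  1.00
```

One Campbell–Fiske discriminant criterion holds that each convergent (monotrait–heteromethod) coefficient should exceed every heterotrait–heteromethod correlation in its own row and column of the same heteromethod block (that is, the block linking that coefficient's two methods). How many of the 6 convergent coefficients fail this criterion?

0

Each convergent coefficient versus the relevant comparison correlations:
TA (methods 1·2): 0.38 vs {0.11, 0.17} → pass.
TA (methods 1·3): 0.27 vs {0.08, 0.15} → pass.
TA (methods 2·3): 0.55 vs {0.22, 0.11} → pass.
TB (methods 1·2): 0.33 vs {0.17, 0.11} → pass.
TB (methods 1·3): 0.59 vs {0.15, 0.08} → pass.
TB (methods 2·3): 0.37 vs {0.11, 0.22} → pass.
0 of 6 fail.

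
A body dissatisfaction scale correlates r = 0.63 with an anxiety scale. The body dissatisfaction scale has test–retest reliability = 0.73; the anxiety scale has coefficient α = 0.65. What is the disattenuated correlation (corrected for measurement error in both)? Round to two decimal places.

r_true = r_obs / √(r_xx · r_yy) = 0.63 / √(0.73 × 0.65) = 0.63 / √0.4745 = 0.63 / 0.6888 ≈ 0.91.

0.91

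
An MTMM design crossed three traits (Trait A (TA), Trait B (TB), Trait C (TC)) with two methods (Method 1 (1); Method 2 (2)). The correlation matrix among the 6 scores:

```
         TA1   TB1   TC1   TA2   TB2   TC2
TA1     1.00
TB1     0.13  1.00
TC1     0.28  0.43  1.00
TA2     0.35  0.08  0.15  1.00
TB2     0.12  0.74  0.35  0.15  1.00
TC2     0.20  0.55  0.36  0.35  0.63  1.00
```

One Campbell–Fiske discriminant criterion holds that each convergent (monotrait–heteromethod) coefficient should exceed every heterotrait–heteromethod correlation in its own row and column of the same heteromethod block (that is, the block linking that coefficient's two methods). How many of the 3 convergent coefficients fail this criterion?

Convergent coefficients and their comparison sets:
TA (methods 1·2): 0.35 vs {0.12, 0.08, 0.20, 0.15} → pass.
TB (methods 1·2): 0.74 vs {0.08, 0.12, 0.55, 0.35} → pass.
TC (methods 1·2): 0.36 vs {0.15, 0.20, 0.35, 0.55} → fail.
1 of 3 fail.

1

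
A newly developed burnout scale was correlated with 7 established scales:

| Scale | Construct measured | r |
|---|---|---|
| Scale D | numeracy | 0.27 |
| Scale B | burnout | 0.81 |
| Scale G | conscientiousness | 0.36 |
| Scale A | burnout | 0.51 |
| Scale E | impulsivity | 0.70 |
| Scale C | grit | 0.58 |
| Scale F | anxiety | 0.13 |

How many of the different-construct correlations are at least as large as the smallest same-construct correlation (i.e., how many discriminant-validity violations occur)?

2

Convergent (same construct = burnout): Scale B, Scale A.
Smallest convergent = 0.51. Discriminant values: 0.27, 0.36, 0.70, 0.58, 0.13; count ≥ 0.51 → 2.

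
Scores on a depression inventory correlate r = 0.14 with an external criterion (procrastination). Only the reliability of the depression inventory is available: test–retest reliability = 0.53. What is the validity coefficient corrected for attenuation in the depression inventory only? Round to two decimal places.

Single correction: r_c = r_obs / √r_xx = 0.14 / √0.53 = 0.14 / 0.7280 ≈ 0.19.

0.19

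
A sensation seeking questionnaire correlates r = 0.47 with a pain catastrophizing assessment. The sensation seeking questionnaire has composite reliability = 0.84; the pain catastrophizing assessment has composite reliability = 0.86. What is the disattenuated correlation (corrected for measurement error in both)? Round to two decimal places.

r_true = r_obs / √(r_xx · r_yy) = 0.47 / √(0.84 × 0.86) = 0.47 / √0.7224 = 0.47 / 0.8499 ≈ 0.55.

0.55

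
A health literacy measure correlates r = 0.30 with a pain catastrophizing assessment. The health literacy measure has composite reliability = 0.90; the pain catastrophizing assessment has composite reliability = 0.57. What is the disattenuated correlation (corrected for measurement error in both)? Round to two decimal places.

r_true = r_obs / √(r_xx · r_yy) = 0.30 / √(0.90 × 0.57) = 0.30 / √0.5130 = 0.30 / 0.7162 ≈ 0.42.

0.42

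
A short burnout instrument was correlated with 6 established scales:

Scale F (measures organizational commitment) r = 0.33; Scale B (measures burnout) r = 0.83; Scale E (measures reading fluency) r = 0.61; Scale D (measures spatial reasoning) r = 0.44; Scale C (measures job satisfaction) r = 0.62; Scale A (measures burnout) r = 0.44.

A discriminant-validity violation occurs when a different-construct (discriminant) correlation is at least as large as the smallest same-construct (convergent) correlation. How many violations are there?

3

Convergent (same construct = burnout): Scale B, Scale A.
Smallest convergent = 0.44. Discriminant values: 0.33, 0.61, 0.44, 0.62; count ≥ 0.44 → 3.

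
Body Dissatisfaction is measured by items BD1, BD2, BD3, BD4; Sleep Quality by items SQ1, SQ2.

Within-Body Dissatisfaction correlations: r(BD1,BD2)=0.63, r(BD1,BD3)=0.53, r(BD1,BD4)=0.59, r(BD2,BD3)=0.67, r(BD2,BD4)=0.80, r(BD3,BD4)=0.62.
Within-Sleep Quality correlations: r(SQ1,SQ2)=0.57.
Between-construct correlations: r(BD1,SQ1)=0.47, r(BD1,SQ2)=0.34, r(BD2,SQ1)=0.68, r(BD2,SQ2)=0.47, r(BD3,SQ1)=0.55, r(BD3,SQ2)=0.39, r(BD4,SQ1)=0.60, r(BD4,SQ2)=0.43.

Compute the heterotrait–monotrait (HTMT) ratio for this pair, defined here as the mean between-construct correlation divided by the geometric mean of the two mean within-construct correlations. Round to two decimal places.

Between-construct mean = 3.93/8 = 0.4913.
Mean within-BD = 3.84/6 = 0.6400; mean within-SQ = 0.57/1 = 0.5700.
Geometric mean = √(0.6400 × 0.5700) = 0.6040.
HTMT = 0.4913 / 0.6040 = 0.81.

0.81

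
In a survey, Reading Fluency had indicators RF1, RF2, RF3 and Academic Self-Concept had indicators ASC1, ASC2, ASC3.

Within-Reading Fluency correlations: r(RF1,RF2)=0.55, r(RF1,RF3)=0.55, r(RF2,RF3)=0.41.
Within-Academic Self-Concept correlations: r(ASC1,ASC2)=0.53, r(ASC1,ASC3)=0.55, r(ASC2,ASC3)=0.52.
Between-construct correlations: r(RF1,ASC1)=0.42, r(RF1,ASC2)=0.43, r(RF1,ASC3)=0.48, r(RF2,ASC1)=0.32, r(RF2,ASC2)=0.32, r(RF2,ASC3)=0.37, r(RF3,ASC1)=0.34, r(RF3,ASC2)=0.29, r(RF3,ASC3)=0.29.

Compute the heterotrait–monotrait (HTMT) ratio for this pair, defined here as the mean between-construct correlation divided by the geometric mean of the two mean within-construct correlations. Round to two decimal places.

0.70

Mean heterotrait r = 3.26/9 = 0.3622.
Mean within-RF = 1.51/3 = 0.5033; mean within-ASC = 1.60/3 = 0.5333.
Geometric mean = √(0.5033 × 0.5333) = 0.5181.
HTMT = 0.3622 / 0.5181 = 0.70.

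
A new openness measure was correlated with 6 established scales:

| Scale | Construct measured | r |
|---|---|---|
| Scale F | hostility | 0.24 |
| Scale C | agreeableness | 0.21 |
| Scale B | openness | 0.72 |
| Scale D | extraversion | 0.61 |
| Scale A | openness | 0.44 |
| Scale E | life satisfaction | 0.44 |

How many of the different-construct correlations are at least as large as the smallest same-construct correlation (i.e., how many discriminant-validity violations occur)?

2

Convergent (same construct = openness): Scale B, Scale A.
Smallest convergent = 0.44. Discriminant values: 0.24, 0.21, 0.61, 0.44; count ≥ 0.44 → 2.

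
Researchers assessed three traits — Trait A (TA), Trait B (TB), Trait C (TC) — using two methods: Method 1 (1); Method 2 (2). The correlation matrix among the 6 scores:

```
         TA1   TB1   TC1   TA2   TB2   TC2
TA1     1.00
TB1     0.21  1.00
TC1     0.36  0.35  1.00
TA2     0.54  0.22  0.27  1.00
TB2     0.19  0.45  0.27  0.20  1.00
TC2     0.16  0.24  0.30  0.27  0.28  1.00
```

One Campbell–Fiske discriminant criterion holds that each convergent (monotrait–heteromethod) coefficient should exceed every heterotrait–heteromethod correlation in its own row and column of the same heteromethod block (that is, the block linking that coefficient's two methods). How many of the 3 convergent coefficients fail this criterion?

0

Checking each validity diagonal entry against its comparison values:
TA (methods 1·2): 0.54 vs {0.19, 0.22, 0.16, 0.27} → pass.
TB (methods 1·2): 0.45 vs {0.22, 0.19, 0.24, 0.27} → pass.
TC (methods 1·2): 0.30 vs {0.27, 0.16, 0.27, 0.24} → pass.
0 of 3 fail.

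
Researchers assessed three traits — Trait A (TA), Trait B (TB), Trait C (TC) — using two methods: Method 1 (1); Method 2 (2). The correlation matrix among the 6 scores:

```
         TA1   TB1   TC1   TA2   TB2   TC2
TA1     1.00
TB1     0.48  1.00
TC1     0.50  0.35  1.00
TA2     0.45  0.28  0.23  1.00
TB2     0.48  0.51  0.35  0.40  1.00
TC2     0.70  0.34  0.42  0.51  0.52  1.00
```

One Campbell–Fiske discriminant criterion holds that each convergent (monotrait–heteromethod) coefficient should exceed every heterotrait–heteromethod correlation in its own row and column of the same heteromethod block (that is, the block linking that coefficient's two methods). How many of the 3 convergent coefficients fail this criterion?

2

Checking each validity diagonal entry against its comparison values:
TA (methods 1·2): 0.45 vs {0.48, 0.28, 0.70, 0.23} → fail.
TB (methods 1·2): 0.51 vs {0.28, 0.48, 0.34, 0.35} → pass.
TC (methods 1·2): 0.42 vs {0.23, 0.70, 0.35, 0.34} → fail.
2 of 3 fail.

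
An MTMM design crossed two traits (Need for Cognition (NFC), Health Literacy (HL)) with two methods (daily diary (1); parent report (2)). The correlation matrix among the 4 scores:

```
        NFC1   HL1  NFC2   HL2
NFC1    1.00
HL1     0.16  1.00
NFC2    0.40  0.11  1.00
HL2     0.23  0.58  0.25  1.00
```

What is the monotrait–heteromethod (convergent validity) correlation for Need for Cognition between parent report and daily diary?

Same trait (NFC), different methods: r(NFC2, NFC1) = 0.40.

0.40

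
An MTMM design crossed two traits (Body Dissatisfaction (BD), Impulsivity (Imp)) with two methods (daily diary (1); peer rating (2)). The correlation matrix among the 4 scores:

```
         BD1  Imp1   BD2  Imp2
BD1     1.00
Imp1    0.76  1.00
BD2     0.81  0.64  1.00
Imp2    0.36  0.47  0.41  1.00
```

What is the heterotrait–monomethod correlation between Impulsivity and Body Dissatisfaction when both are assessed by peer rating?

Different traits, same method: r(Imp2, BD2) = 0.41.

0.41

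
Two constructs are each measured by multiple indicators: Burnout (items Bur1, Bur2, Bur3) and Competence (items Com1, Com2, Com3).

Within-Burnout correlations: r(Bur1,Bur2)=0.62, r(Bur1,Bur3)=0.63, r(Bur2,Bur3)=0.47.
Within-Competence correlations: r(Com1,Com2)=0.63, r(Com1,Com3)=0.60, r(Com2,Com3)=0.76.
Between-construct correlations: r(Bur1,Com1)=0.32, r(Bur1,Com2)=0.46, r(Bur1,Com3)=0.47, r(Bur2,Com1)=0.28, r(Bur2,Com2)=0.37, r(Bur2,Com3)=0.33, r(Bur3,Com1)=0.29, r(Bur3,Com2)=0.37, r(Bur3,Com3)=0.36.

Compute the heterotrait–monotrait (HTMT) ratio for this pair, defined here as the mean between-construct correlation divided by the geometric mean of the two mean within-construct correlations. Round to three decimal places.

Between-construct mean = 3.25/9 = 0.3611.
Mean within-Bur = 1.72/3 = 0.5733; mean within-Com = 1.99/3 = 0.6633.
Geometric mean = √(0.5733 × 0.6633) = 0.6167.
HTMT = 0.3611 / 0.6167 = 0.586.

0.586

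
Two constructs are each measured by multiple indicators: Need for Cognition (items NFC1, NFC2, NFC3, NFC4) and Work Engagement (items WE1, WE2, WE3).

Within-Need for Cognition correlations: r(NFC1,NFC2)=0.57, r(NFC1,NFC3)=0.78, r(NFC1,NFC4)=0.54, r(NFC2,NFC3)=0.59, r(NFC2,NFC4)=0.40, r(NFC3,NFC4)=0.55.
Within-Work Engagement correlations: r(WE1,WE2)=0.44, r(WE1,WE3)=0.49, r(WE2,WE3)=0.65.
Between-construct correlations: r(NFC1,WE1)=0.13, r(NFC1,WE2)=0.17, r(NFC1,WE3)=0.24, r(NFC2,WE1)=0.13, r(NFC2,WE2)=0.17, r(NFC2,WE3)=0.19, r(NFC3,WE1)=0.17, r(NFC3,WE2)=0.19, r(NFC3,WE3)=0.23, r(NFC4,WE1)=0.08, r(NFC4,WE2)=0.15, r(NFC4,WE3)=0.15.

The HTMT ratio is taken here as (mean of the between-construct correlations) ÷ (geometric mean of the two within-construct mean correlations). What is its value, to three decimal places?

0.304

Mean heterotrait r = 2.00/12 = 0.1667.
Mean within-NFC = 3.43/6 = 0.5717; mean within-WE = 1.58/3 = 0.5267.
Geometric mean = √(0.5717 × 0.5267) = 0.5487.
HTMT = 0.1667 / 0.5487 = 0.304.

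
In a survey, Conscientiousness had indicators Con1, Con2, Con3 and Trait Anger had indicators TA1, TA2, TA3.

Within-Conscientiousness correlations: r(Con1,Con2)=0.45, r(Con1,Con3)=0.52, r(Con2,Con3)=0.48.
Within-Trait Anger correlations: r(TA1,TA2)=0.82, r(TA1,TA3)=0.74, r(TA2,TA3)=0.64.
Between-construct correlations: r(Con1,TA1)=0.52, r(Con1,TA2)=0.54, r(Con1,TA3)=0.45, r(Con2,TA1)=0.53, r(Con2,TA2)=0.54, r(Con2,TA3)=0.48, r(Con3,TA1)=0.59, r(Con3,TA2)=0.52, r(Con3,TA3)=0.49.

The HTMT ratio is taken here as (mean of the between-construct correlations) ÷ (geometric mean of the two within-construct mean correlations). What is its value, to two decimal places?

Mean between = 4.66/9 = 0.5178.
Mean within-Con = 1.45/3 = 0.4833; mean within-TA = 2.20/3 = 0.7333.
Geometric mean = √(0.4833 × 0.7333) = 0.5953.
HTMT = 0.5178 / 0.5953 = 0.87.

0.87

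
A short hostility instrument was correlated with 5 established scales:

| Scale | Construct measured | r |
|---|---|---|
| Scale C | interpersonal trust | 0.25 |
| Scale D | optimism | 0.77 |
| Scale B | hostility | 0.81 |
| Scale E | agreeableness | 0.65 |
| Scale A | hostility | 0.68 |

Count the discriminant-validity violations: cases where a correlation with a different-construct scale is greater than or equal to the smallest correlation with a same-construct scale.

1

Convergent (same construct = hostility): Scale B, Scale A.
Smallest convergent = 0.68. Discriminant values: 0.25, 0.77, 0.65; count ≥ 0.68 → 1.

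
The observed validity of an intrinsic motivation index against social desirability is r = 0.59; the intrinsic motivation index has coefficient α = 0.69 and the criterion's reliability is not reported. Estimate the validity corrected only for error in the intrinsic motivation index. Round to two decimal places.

0.71

Single correction: r_c = r_obs / √r_xx = 0.59 / √0.69 = 0.59 / 0.8307 ≈ 0.71.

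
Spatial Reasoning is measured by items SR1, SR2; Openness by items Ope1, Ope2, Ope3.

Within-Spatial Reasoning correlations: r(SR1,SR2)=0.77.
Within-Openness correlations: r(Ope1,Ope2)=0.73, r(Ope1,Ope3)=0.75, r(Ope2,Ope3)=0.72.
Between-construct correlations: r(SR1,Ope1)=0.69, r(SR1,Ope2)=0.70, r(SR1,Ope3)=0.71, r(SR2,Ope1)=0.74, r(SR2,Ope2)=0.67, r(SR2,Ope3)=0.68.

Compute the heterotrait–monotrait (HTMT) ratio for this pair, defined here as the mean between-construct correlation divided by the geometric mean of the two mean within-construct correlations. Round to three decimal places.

0.929

Mean heterotrait r = 4.19/6 = 0.6983.
Mean within-SR = 0.77/1 = 0.7700; mean within-Ope = 2.20/3 = 0.7333.
Geometric mean = √(0.7700 × 0.7333) = 0.7514.
HTMT = 0.6983 / 0.7514 = 0.929.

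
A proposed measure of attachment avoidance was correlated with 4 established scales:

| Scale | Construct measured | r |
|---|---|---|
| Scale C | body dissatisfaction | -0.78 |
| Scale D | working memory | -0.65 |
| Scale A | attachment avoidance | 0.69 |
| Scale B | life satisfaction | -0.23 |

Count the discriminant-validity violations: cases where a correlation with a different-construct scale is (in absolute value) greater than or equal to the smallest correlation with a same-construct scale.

Convergent (same construct = attachment avoidance): Scale A.
Smallest convergent = 0.69. Discriminant |r|: 0.78, 0.65, 0.23; count ≥ 0.69 → 1.

1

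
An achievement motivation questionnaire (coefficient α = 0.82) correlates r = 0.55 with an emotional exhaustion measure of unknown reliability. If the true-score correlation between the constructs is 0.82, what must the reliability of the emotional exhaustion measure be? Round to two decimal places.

0.55

r_true = r_obs / √(r_xx · r_yy) ⇒ 0.82 = 0.55 / √(0.82 · r_yy).
√(0.82 · r_yy) = 0.55 / 0.82 = 0.6707; 0.82 · r_yy = 0.4498; r_yy = 0.4498 / 0.82 ≈ 0.55.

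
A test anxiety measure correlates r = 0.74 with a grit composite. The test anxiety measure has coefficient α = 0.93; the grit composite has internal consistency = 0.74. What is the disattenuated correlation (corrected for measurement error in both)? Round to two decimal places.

0.89

r_true = r_obs / √(r_xx · r_yy) = 0.74 / √(0.93 × 0.74) = 0.74 / √0.6882 = 0.74 / 0.8296 ≈ 0.89.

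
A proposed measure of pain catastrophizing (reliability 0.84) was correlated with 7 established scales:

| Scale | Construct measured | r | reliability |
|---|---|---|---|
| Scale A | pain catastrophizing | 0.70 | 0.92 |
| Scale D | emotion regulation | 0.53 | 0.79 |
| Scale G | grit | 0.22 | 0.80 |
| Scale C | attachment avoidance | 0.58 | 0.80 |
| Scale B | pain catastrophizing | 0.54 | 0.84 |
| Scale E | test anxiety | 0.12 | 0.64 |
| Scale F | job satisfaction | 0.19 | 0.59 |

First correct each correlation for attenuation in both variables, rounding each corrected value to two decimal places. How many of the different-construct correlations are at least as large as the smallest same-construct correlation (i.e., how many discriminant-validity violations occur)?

Disattenuated r (r / √(r_scale · r_new)):
  Scale A (conv): 0.70 / √(0.92·0.84) = 0.80
  Scale D (disc): 0.53 / √(0.79·0.84) = 0.65
  Scale G (disc): 0.22 / √(0.80·0.84) = 0.27
  Scale C (disc): 0.58 / √(0.80·0.84) = 0.71
  Scale B (conv): 0.54 / √(0.84·0.84) = 0.64
  Scale E (disc): 0.12 / √(0.64·0.84) = 0.16
  Scale F (disc): 0.19 / √(0.59·0.84) = 0.27
Smallest convergent = 0.64. Discriminant values: 0.65, 0.27, 0.71, 0.16, 0.27; count ≥ 0.64 → 2.

2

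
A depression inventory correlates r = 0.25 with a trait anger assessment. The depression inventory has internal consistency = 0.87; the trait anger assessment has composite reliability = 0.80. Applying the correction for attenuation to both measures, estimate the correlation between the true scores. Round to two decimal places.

r_true = r_obs / √(r_xx · r_yy) = 0.25 / √(0.87 × 0.80) = 0.25 / √0.6960 = 0.25 / 0.8343 ≈ 0.30.

0.30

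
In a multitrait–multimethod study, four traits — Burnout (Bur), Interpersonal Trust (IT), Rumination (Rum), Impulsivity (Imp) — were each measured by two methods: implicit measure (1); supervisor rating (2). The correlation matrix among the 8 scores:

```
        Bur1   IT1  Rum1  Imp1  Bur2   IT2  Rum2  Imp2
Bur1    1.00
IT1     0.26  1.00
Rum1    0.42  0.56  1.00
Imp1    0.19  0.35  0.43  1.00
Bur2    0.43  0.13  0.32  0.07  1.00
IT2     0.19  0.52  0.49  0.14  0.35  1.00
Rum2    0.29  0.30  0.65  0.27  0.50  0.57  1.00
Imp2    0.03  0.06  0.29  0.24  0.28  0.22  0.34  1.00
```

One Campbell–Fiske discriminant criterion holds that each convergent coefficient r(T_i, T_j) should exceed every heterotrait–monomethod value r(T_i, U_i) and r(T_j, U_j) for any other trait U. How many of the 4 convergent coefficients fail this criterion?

3

Each convergent coefficient versus the relevant comparison correlations:
Bur (methods 1·2): 0.43 vs {0.26, 0.35, 0.42, 0.50, 0.19, 0.28} → fail.
IT (methods 1·2): 0.52 vs {0.26, 0.35, 0.56, 0.57, 0.35, 0.22} → fail.
Rum (methods 1·2): 0.65 vs {0.42, 0.50, 0.56, 0.57, 0.43, 0.34} → pass.
Imp (methods 1·2): 0.24 vs {0.19, 0.28, 0.35, 0.22, 0.43, 0.34} → fail.
3 of 4 fail.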